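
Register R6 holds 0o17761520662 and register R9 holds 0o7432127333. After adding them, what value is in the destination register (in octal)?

Add column by column in base 8, right to left:
  2+3 = 5
  6+3 = 1 carry 1
  6+3+1 = 2 carry 1
  0+7+1 = 0 carry 1
  2+2+1 = 5
  5+1 = 6
  1+2 = 3
  6+3 = 1 carry 1
  7+4+1 = 4 carry 1
  7+7+1 = 7 carry 1
  1+0+1 = 2

0o27413650215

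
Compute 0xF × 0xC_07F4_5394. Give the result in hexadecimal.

0xB47750E5AC

Multiply each base-16 digit by 15, carrying:
  4×15 = 60 → write C carry 3
  9×15+3 = 138 → write A carry 8
  3×15+8 = 53 → write 5 carry 3
  5×15+3 = 78 → write E carry 4
  4×15+4 = 64 → write 0 carry 4
  F×15+4 = 229 → write 5 carry 14
  7×15+14 = 119 → write 7 carry 7
  0×15+7 = 7 → write 7
  C×15 = 180 → write 4 carry 11
  remaining carry: B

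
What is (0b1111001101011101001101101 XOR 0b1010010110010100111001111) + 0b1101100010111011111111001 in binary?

First 0b1111001101011101001101101 XOR 0b1010010110010100111001111 = 0b0101011011001001110100010.
Add column by column in base 2, right to left:
  0+1 = 1
  1+0 = 1
  0+0 = 0
  0+1 = 1
  0+1 = 1
  1+1 = 0 carry 1
  0+1+1 = 0 carry 1
  1+1+1 = 1 carry 1
  1+1+1 = 1 carry 1
  1+1+1 = 1 carry 1
  0+1+1 = 0 carry 1
  0+0+1 = 1
  1+1 = 0 carry 1
  0+1+1 = 0 carry 1
  0+1+1 = 0 carry 1
  1+0+1 = 0 carry 1
  1+1+1 = 1 carry 1
  0+0+1 = 1
  1+0 = 1
  1+0 = 1
  0+1 = 1
  1+1 = 0 carry 1
  0+0+1 = 1
  1+1 = 0 carry 1
  0+1+1 = 0 carry 1
  final carry 1

0b10010111110000101110011011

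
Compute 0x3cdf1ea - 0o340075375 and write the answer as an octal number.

0o23273355

0x3cdf1ea = 0o363370752 in octal.
Subtract column by column in base 8:
  2-5 → 5 (borrow)
  5-7-1 → 5 (borrow)
  7-3-1 → 3
  0-5 → 3 (borrow)
  7-7-1 → 7 (borrow)
  3-0-1 → 2
  3-0 → 3
  6-4 → 2
  3-3 → 0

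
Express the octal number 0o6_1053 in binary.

Each octal digit is 3 bits: 6=110 1=001 0=000 5=101 3=011.

0b110001000101011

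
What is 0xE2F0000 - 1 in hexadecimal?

The trailing 4 digits are 0, so subtracting 1 borrows through: they become F and the next digit up decrements.

0xE2EFFFF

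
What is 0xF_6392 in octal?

0o3661622

Expand each hex digit to 4 bits: F=1111 6=0110 3=0011 9=1001 2=0010.
Group the bits in threes: 011 110 110 001 110 010 010 → 3661622.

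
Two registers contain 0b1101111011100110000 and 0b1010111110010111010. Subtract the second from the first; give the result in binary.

Subtract column by column in base 2:
  0-0 → 0
  0-1 → 1 (borrow)
  0-0-1 → 1 (borrow)
  0-1-1 → 0 (borrow)
  1-1-1 → 1 (borrow)
  1-1-1 → 1 (borrow)
  0-0-1 → 1 (borrow)
  0-1-1 → 0 (borrow)
  1-0-1 → 0
  1-0 → 1
  1-1 → 0
  0-1 → 1 (borrow)
  1-1-1 → 1 (borrow)
  1-1-1 → 1 (borrow)
  1-1-1 → 1 (borrow)
  1-0-1 → 0
  0-1 → 1 (borrow)
  1-0-1 → 0
  1-1 → 0

0b10111101001110110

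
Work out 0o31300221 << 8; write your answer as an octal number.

0o14540110400

8 bits is not a whole number of base-8 digits; in binary: 11001011000000010010001 << 8 = 1100101100000001001000100000000.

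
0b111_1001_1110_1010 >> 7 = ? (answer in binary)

0b11110011

Right shift by 7: drop the 7 least-significant bits.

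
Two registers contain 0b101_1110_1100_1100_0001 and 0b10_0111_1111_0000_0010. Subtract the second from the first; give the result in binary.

Subtract column by column in base 2:
  1-0 → 1
  0-1 → 1 (borrow)
  0-0-1 → 1 (borrow)
  0-0-1 → 1 (borrow)
  0-0-1 → 1 (borrow)
  0-0-1 → 1 (borrow)
  1-0-1 → 0
  1-0 → 1
  0-1 → 1 (borrow)
  0-1-1 → 0 (borrow)
  1-1-1 → 1 (borrow)
  1-1-1 → 1 (borrow)
  0-1-1 → 0 (borrow)
  1-1-1 → 1 (borrow)
  1-1-1 → 1 (borrow)
  1-0-1 → 0
  1-0 → 1
  0-1 → 1 (borrow)
  1-0-1 → 0

0b110110110110111111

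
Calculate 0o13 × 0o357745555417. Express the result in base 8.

0o5117336664645

Multiply each base-8 digit by 11, carrying:
  7×11 = 77 → write 5 carry 9
  1×11+9 = 20 → write 4 carry 2
  4×11+2 = 46 → write 6 carry 5
  5×11+5 = 60 → write 4 carry 7
  5×11+7 = 62 → write 6 carry 7
  5×11+7 = 62 → write 6 carry 7
  5×11+7 = 62 → write 6 carry 7
  4×11+7 = 51 → write 3 carry 6
  7×11+6 = 83 → write 3 carry 10
  7×11+10 = 87 → write 7 carry 10
  5×11+10 = 65 → write 1 carry 8
  3×11+8 = 41 → write 1 carry 5
  remaining carry: 5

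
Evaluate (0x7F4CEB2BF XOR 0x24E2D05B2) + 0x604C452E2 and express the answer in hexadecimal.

0xBBFA809EF

First 0x7F4CEB2BF XOR 0x24E2D05B2 = 0x5BAE3B70D.
Add column by column in base 16, right to left:
  D+2 = F
  0+E = E
  7+2 = 9
  B+5 = 0 carry 1
  3+4+1 = 8
  E+C = A carry 1
  A+4+1 = F
  B+0 = B
  5+6 = B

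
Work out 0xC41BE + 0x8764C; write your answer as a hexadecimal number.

Add column by column in base 16, right to left:
  E+C = A carry 1
  B+4+1 = 0 carry 1
  1+6+1 = 8
  4+7 = B
  C+8 = 4 carry 1
  final carry 1

0x14B80A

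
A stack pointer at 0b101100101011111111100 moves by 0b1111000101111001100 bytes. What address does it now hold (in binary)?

0b111011110001111001000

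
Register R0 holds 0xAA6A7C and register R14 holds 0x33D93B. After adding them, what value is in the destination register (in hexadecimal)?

Add column by column in base 16, right to left:
  C+B = 7 carry 1
  7+3+1 = B
  A+9 = 3 carry 1
  6+D+1 = 4 carry 1
  A+3+1 = E
  A+3 = D

0xDE43B7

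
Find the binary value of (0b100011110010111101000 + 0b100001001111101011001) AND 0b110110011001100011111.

Add column by column in base 2, right to left:
  0+1 = 1
  0+0 = 0
  0+0 = 0
  1+1 = 0 carry 1
  0+1+1 = 0 carry 1
  1+0+1 = 0 carry 1
  1+1+1 = 1 carry 1
  1+0+1 = 0 carry 1
  1+1+1 = 1 carry 1
  0+1+1 = 0 carry 1
  1+1+1 = 1 carry 1
  0+1+1 = 0 carry 1
  0+1+1 = 0 carry 1
  1+0+1 = 0 carry 1
  1+0+1 = 0 carry 1
  1+1+1 = 1 carry 1
  1+0+1 = 0 carry 1
  0+0+1 = 1
  0+0 = 0
  0+0 = 0
  1+1 = 0 carry 1
  final carry 1
Sum = 0b1000101000010101000001; now AND with 0b110110011001100011111:
  1000101000010101000001
& 0110110011001100011111
= 0000100000000100000001

0b100000000100000001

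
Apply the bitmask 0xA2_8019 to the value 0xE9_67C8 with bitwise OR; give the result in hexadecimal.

OR each hex digit independently (no carries):
  E|A=E, 9|2=B, 6|8=E, 7|0=7, C|1=D, 8|9=9

0xEBE7D9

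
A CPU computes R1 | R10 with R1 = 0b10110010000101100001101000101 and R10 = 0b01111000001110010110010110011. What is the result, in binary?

0b11111010001111110111111110111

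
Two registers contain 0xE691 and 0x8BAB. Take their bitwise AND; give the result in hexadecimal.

0x8281

AND each hex digit independently (no carries):
  E&8=8, 6&B=2, 9&A=8, 1&B=1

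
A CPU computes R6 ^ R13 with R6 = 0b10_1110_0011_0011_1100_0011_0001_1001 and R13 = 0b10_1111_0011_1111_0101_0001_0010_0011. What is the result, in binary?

0b000001000011001001001000111010

XOR bit by bit (1 where the bits differ):
  101110001100111100001100011001
^ 101111001111110101000100100011
= 000001000011001001001000111010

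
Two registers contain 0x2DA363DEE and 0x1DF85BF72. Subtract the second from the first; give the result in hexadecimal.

0xFAB07E7C

Subtract column by column in base 16:
  E-2 → C
  E-7 → 7
  D-F → E (borrow)
  3-B-1 → 7 (borrow)
  6-5-1 → 0
  3-8 → B (borrow)
  A-F-1 → A (borrow)
  D-D-1 → F (borrow)
  2-1-1 → 0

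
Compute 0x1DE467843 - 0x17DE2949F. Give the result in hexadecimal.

0x6063E3A4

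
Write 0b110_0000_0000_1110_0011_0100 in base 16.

0x600e34

Group the bits into nibbles: 0110 0000 0000 1110 0011 0100 → 600e34.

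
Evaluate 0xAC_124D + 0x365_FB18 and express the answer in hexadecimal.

Add column by column in base 16, right to left:
  D+8 = 5 carry 1
  4+1+1 = 6
  2+B = D
  1+F = 0 carry 1
  C+5+1 = 2 carry 1
  A+6+1 = 1 carry 1
  0+3+1 = 4

0x4120D65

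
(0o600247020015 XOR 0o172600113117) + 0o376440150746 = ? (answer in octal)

0o1371107304050

First 0o600247020015 XOR 0o172600113117 = 0o772447133102.
Add column by column in base 8, right to left:
  2+6 = 0 carry 1
  0+4+1 = 5
  1+7 = 0 carry 1
  3+0+1 = 4
  3+5 = 0 carry 1
  1+1+1 = 3
  7+0 = 7
  4+4 = 0 carry 1
  4+4+1 = 1 carry 1
  2+6+1 = 1 carry 1
  7+7+1 = 7 carry 1
  7+3+1 = 3 carry 1
  final carry 1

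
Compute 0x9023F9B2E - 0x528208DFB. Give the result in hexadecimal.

0x3DA1F0D33

Subtract column by column in base 16:
  E-B → 3
  2-F → 3 (borrow)
  B-D-1 → D (borrow)
  9-8-1 → 0
  F-0 → F
  3-2 → 1
  2-8 → A (borrow)
  0-2-1 → D (borrow)
  9-5-1 → 3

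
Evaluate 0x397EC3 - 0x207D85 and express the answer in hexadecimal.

0x19013E

Subtract column by column in base 16:
  3-5 → E (borrow)
  C-8-1 → 3
  E-D → 1
  7-7 → 0
  9-0 → 9
  3-2 → 1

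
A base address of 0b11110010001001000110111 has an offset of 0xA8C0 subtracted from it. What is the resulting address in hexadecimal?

0b11110010001001000110111 = 0x791237 in hexadecimal.
Subtract column by column in base 16:
  7-0 → 7
  3-C → 7 (borrow)
  2-8-1 → 9 (borrow)
  1-A-1 → 6 (borrow)
  9-0-1 → 8
  7-0 → 7

0x786977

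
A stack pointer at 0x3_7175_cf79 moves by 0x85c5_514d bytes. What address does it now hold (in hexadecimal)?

0x3f73b20c6

Add column by column in base 16, right to left:
  9+d = 6 carry 1
  7+4+1 = c
  f+1 = 0 carry 1
  c+5+1 = 2 carry 1
  5+5+1 = b
  7+c = 3 carry 1
  1+5+1 = 7
  7+8 = f
  3+0 = 3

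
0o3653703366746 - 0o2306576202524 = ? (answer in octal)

Subtract column by column in base 8:
  6-4 → 2
  4-2 → 2
  7-5 → 2
  6-2 → 4
  6-0 → 6
  3-2 → 1
  3-6 → 5 (borrow)
  0-7-1 → 0 (borrow)
  7-5-1 → 1
  3-6 → 5 (borrow)
  5-0-1 → 4
  6-3 → 3
  3-2 → 1

0o1345105164222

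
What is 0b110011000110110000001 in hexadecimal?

Group the bits into nibbles: 0001 1001 1000 1101 1000 0001 → 198d81.

0x198d81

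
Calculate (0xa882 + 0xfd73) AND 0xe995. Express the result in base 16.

Add column by column in base 16, right to left:
  2+3 = 5
  8+7 = f
  8+d = 5 carry 1
  a+f+1 = a carry 1
  final carry 1
Sum = 0x1a5f5; now AND with 0xe995:
  1&0=0, a&e=a, 5&9=1, f&9=9, 5&5=5

0xa195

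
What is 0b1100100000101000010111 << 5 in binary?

0b110010000010100001011100000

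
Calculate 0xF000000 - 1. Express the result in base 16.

The trailing 6 digits are 0, so subtracting 1 borrows through: they become F and the next digit up decrements.

0xEFFFFFF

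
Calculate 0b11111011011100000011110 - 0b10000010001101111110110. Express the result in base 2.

Subtract column by column in base 2:
  0-0 → 0
  1-1 → 0
  1-1 → 0
  1-0 → 1
  1-1 → 0
  0-1 → 1 (borrow)
  0-1-1 → 0 (borrow)
  0-1-1 → 0 (borrow)
  0-1-1 → 0 (borrow)
  0-1-1 → 0 (borrow)
  0-0-1 → 1 (borrow)
  1-1-1 → 1 (borrow)
  1-1-1 → 1 (borrow)
  1-0-1 → 0
  0-0 → 0
  1-0 → 1
  1-1 → 0
  0-0 → 0
  1-0 → 1
  1-0 → 1
  1-0 → 1
  1-0 → 1
  1-1 → 0

0b1111001001110000101000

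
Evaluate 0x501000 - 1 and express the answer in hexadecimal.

0x500FFF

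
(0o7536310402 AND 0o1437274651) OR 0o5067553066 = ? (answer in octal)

0o7536310402 AND 0o1437274651 = 0o1436210400.
Then OR with 0o5067553066.

0o5477753466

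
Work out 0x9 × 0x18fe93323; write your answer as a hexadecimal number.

Multiply each base-16 digit by 9, carrying:
  3×9 = 27 → write b carry 1
  2×9+1 = 19 → write 3 carry 1
  3×9+1 = 28 → write c carry 1
  3×9+1 = 28 → write c carry 1
  9×9+1 = 82 → write 2 carry 5
  e×9+5 = 131 → write 3 carry 8
  f×9+8 = 143 → write f carry 8
  8×9+8 = 80 → write 0 carry 5
  1×9+5 = 14 → write e

0xe0f32cc3b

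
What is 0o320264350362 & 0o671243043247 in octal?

0o220240040242

AND each oct digit independently (no carries):
  3&6=2, 2&7=2, 0&1=0, 2&2=2, 6&4=4, 4&3=0, 3&0=0, 5&4=4, 0&3=0, 3&2=2, 6&4=4, 2&7=2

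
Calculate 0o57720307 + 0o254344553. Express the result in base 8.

Add column by column in base 8, right to left:
  7+3 = 2 carry 1
  0+5+1 = 6
  3+5 = 0 carry 1
  0+4+1 = 5
  2+4 = 6
  7+3 = 2 carry 1
  7+4+1 = 4 carry 1
  5+5+1 = 3 carry 1
  0+2+1 = 3

0o334265062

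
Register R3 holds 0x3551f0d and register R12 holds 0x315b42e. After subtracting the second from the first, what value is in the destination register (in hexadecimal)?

Subtract column by column in base 16:
  d-e → f (borrow)
  0-2-1 → d (borrow)
  f-4-1 → a
  1-b → 6 (borrow)
  5-5-1 → f (borrow)
  5-1-1 → 3
  3-3 → 0

0x3f6adf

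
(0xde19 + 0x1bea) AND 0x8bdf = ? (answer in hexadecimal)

0x8a03

Add column by column in base 16, right to left:
  9+a = 3 carry 1
  1+e+1 = 0 carry 1
  e+b+1 = a carry 1
  d+1+1 = f
Sum = 0xfa03; now AND with 0x8bdf:
  f&8=8, a&b=a, 0&d=0, 3&f=3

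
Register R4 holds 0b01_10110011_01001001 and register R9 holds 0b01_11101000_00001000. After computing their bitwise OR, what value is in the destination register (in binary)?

OR bit by bit (1 where either bit is 1):
  011011001101001001
| 011110100000001000
= 011111101101001001

0b011111101101001001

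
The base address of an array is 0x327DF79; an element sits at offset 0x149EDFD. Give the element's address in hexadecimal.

Add column by column in base 16, right to left:
  9+D = 6 carry 1
  7+F+1 = 7 carry 1
  F+D+1 = D carry 1
  D+E+1 = C carry 1
  7+9+1 = 1 carry 1
  2+4+1 = 7
  3+1 = 4

0x471CD76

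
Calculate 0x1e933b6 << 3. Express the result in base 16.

3 bits is not a whole number of base-16 digits; in binary: 1111010010011001110110110 << 3 = 1111010010011001110110110000.

0xf499db0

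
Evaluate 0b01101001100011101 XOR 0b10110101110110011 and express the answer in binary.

0b11011100010101110

XOR bit by bit (1 where the bits differ):
  01101001100011101
^ 10110101110110011
= 11011100010101110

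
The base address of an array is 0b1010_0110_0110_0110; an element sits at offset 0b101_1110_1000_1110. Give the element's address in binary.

0b10000010011110100

Add column by column in base 2, right to left:
  0+0 = 0
  1+1 = 0 carry 1
  1+1+1 = 1 carry 1
  0+1+1 = 0 carry 1
  0+0+1 = 1
  1+0 = 1
  1+0 = 1
  0+1 = 1
  0+0 = 0
  1+1 = 0 carry 1
  1+1+1 = 1 carry 1
  0+1+1 = 0 carry 1
  0+1+1 = 0 carry 1
  1+0+1 = 0 carry 1
  0+1+1 = 0 carry 1
  1+0+1 = 0 carry 1
  final carry 1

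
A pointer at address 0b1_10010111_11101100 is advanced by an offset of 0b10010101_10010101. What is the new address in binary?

Add column by column in base 2, right to left:
  0+1 = 1
  0+0 = 0
  1+1 = 0 carry 1
  1+0+1 = 0 carry 1
  0+1+1 = 0 carry 1
  1+0+1 = 0 carry 1
  1+0+1 = 0 carry 1
  1+1+1 = 1 carry 1
  1+1+1 = 1 carry 1
  1+0+1 = 0 carry 1
  1+1+1 = 1 carry 1
  0+0+1 = 1
  1+1 = 0 carry 1
  0+0+1 = 1
  0+0 = 0
  1+1 = 0 carry 1
  1+0+1 = 0 carry 1
  final carry 1

0b100010110110000001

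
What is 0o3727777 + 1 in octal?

0o3730000

The trailing 4 digits are 7 (max in base 8), so adding 1 cascades: they roll to 0 and the next digit up increments.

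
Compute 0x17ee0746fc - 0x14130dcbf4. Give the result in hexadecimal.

0x3daf97b08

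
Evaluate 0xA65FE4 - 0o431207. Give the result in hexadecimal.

0xA42D5D

0o431207 = 0x23287 in hexadecimal.
Subtract column by column in base 16:
  4-7 → D (borrow)
  E-8-1 → 5
  F-2 → D
  5-3 → 2
  6-2 → 4
  A-0 → A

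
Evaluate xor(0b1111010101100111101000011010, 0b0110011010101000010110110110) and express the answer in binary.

0b1001001111001111111110101100

XOR bit by bit (1 where the bits differ):
  1111010101100111101000011010
^ 0110011010101000010110110110
= 1001001111001111111110101100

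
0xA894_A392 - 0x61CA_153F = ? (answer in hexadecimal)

0x46CA8E53

Subtract column by column in base 16:
  2-F → 3 (borrow)
  9-3-1 → 5
  3-5 → E (borrow)
  A-1-1 → 8
  4-A → A (borrow)
  9-C-1 → C (borrow)
  8-1-1 → 6
  A-6 → 4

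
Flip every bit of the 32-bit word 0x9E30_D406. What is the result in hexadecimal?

Each hex digit d becomes F−d:
  9→6, E→1, 3→C, 0→F, D→2, 4→B, 0→F, 6→9

0x61CF2BF9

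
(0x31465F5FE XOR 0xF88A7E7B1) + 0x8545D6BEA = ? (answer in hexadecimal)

First 0x31465F5FE XOR 0xF88A7E7B1 = 0xC9CC2124F.
Add column by column in base 16, right to left:
  F+A = 9 carry 1
  4+E+1 = 3 carry 1
  2+B+1 = E
  1+6 = 7
  2+D = F
  C+5 = 1 carry 1
  C+4+1 = 1 carry 1
  9+5+1 = F
  C+8 = 4 carry 1
  final carry 1

0x14F11F7E39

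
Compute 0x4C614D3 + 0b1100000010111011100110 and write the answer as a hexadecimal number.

0x4F643B9

0b1100000010111011100110 = 0x302EE6 in hexadecimal.
Add column by column in base 16, right to left:
  3+6 = 9
  D+E = B carry 1
  4+E+1 = 3 carry 1
  1+2+1 = 4
  6+0 = 6
  C+3 = F
  4+0 = 4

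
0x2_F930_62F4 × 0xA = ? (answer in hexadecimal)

0x1DBBE3DD88

Multiply each base-16 digit by 10, carrying:
  4×10 = 40 → write 8 carry 2
  F×10+2 = 152 → write 8 carry 9
  2×10+9 = 29 → write D carry 1
  6×10+1 = 61 → write D carry 3
  0×10+3 = 3 → write 3
  3×10 = 30 → write E carry 1
  9×10+1 = 91 → write B carry 5
  F×10+5 = 155 → write B carry 9
  2×10+9 = 29 → write D carry 1
  remaining carry: 1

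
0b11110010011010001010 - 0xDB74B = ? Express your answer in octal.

0o267477

0b11110010011010001010 = 0o3623212 in octal.
0xDB74B = 0o3333513 in octal.
Subtract column by column in base 8:
  2-3 → 7 (borrow)
  1-1-1 → 7 (borrow)
  2-5-1 → 4 (borrow)
  3-3-1 → 7 (borrow)
  2-3-1 → 6 (borrow)
  6-3-1 → 2
  3-3 → 0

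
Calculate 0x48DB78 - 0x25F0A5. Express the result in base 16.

Subtract column by column in base 16:
  8-5 → 3
  7-A → D (borrow)
  B-0-1 → A
  D-F → E (borrow)
  8-5-1 → 2
  4-2 → 2

0x22EAD3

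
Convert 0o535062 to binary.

Each octal digit is 3 bits: 5=101 3=011 5=101 0=000 6=110 2=010.

0b101011101000110010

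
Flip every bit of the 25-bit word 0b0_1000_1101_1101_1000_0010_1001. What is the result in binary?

Invert each bit: 0100011011101100000101001 → 1011100100010011111010110.

0b1011100100010011111010110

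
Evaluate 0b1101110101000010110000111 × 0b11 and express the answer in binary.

0b101001011111001000010010101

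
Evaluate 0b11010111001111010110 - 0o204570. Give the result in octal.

0o3065136

0b11010111001111010110 = 0o3271726 in octal.
Subtract column by column in base 8:
  6-0 → 6
  2-7 → 3 (borrow)
  7-5-1 → 1
  1-4 → 5 (borrow)
  7-0-1 → 6
  2-2 → 0
  3-0 → 3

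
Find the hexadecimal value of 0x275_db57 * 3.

Multiply each base-16 digit by 3, carrying:
  7×3 = 21 → write 5 carry 1
  5×3+1 = 16 → write 0 carry 1
  b×3+1 = 34 → write 2 carry 2
  d×3+2 = 41 → write 9 carry 2
  5×3+2 = 17 → write 1 carry 1
  7×3+1 = 22 → write 6 carry 1
  2×3+1 = 7 → write 7

0x7619205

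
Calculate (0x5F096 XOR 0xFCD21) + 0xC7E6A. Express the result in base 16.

First 0x5F096 XOR 0xFCD21 = 0xA3DB7.
Add column by column in base 16, right to left:
  7+A = 1 carry 1
  B+6+1 = 2 carry 1
  D+E+1 = C carry 1
  3+7+1 = B
  A+C = 6 carry 1
  final carry 1

0x16BC21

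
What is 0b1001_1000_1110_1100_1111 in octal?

0o2307317

Group the bits in threes: 010 011 000 111 011 001 111 → 2307317.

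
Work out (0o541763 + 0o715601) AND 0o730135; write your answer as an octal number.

Add column by column in base 8, right to left:
  3+1 = 4
  6+0 = 6
  7+6 = 5 carry 1
  1+5+1 = 7
  4+1 = 5
  5+7 = 4 carry 1
  final carry 1
Sum = 0o1457564; now AND with 0o730135:
  1&0=0, 4&7=4, 5&3=1, 7&0=0, 5&1=1, 6&3=2, 4&5=4

0o410124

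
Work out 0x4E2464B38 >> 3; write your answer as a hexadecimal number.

0x9C48C967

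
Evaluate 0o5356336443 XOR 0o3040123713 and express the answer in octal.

XOR each oct digit independently (no carries):
  5^3=6, 3^0=3, 5^4=1, 6^0=6, 3^1=2, 3^2=1, 6^3=5, 4^7=3, 4^1=5, 3^3=0

0o6316215350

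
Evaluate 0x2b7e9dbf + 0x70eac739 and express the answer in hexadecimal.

Add column by column in base 16, right to left:
  f+9 = 8 carry 1
  b+3+1 = f
  d+7 = 4 carry 1
  9+c+1 = 6 carry 1
  e+a+1 = 9 carry 1
  7+e+1 = 6 carry 1
  b+0+1 = c
  2+7 = 9

0x9c6964f8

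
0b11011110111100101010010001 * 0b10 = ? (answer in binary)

Multiply each base-2 digit by 2, carrying:
  1×2 = 2 → write 0 carry 1
  0×2+1 = 1 → write 1
  0×2 = 0 → write 0
  0×2 = 0 → write 0
  1×2 = 2 → write 0 carry 1
  0×2+1 = 1 → write 1
  0×2 = 0 → write 0
  1×2 = 2 → write 0 carry 1
  0×2+1 = 1 → write 1
  1×2 = 2 → write 0 carry 1
  0×2+1 = 1 → write 1
  1×2 = 2 → write 0 carry 1
  0×2+1 = 1 → write 1
  0×2 = 0 → write 0
  1×2 = 2 → write 0 carry 1
  1×2+1 = 3 → write 1 carry 1
  1×2+1 = 3 → write 1 carry 1
  1×2+1 = 3 → write 1 carry 1
  0×2+1 = 1 → write 1
  1×2 = 2 → write 0 carry 1
  1×2+1 = 3 → write 1 carry 1
  1×2+1 = 3 → write 1 carry 1
  1×2+1 = 3 → write 1 carry 1
  0×2+1 = 1 → write 1
  1×2 = 2 → write 0 carry 1
  1×2+1 = 3 → write 1 carry 1
  remaining carry: 1

0b110111101111001010100100010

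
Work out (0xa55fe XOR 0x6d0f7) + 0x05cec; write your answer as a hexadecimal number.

0xce1f5

First 0xa55fe XOR 0x6d0f7 = 0xc8509.
Add column by column in base 16, right to left:
  9+c = 5 carry 1
  0+e+1 = f
  5+c = 1 carry 1
  8+5+1 = e
  c+0 = c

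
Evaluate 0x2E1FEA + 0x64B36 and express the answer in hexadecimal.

0x346B20

Add column by column in base 16, right to left:
  A+6 = 0 carry 1
  E+3+1 = 2 carry 1
  F+B+1 = B carry 1
  1+4+1 = 6
  E+6 = 4 carry 1
  2+0+1 = 3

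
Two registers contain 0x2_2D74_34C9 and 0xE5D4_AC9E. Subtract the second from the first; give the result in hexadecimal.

Subtract column by column in base 16:
  9-E → B (borrow)
  C-9-1 → 2
  4-C → 8 (borrow)
  3-A-1 → 8 (borrow)
  4-4-1 → F (borrow)
  7-D-1 → 9 (borrow)
  D-5-1 → 7
  2-E → 4 (borrow)
  2-0-1 → 1

0x1479F882B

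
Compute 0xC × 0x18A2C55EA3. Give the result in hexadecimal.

Multiply each base-16 digit by 12, carrying:
  3×12 = 36 → write 4 carry 2
  A×12+2 = 122 → write A carry 7
  E×12+7 = 175 → write F carry 10
  5×12+10 = 70 → write 6 carry 4
  5×12+4 = 64 → write 0 carry 4
  C×12+4 = 148 → write 4 carry 9
  2×12+9 = 33 → write 1 carry 2
  A×12+2 = 122 → write A carry 7
  8×12+7 = 103 → write 7 carry 6
  1×12+6 = 18 → write 2 carry 1
  remaining carry: 1

0x127A1406FA4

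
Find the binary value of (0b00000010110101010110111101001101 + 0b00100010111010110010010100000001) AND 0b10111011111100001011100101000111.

0b100001110000001001000001000110

Add column by column in base 2, right to left:
  1+1 = 0 carry 1
  0+0+1 = 1
  1+0 = 1
  1+0 = 1
  0+0 = 0
  0+0 = 0
  1+0 = 1
  0+0 = 0
  1+1 = 0 carry 1
  1+0+1 = 0 carry 1
  1+1+1 = 1 carry 1
  1+0+1 = 0 carry 1
  0+0+1 = 1
  1+1 = 0 carry 1
  1+0+1 = 0 carry 1
  0+0+1 = 1
  1+1 = 0 carry 1
  0+1+1 = 0 carry 1
  1+0+1 = 0 carry 1
  0+1+1 = 0 carry 1
  1+0+1 = 0 carry 1
  0+1+1 = 0 carry 1
  1+1+1 = 1 carry 1
  1+1+1 = 1 carry 1
  0+0+1 = 1
  1+1 = 0 carry 1
  0+0+1 = 1
  0+0 = 0
  0+0 = 0
  0+1 = 1
Sum = 0b100101110000001001010001001110; now AND with 0b10111011111100001011100101000111:
  00100101110000001001010001001110
& 10111011111100001011100101000111
= 00100001110000001001000001000110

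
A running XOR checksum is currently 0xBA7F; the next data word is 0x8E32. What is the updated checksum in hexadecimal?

0x344D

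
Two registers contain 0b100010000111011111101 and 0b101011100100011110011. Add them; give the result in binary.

Add column by column in base 2, right to left:
  1+1 = 0 carry 1
  0+1+1 = 0 carry 1
  1+0+1 = 0 carry 1
  1+0+1 = 0 carry 1
  1+1+1 = 1 carry 1
  1+1+1 = 1 carry 1
  1+1+1 = 1 carry 1
  1+1+1 = 1 carry 1
  0+0+1 = 1
  1+0 = 1
  1+0 = 1
  1+1 = 0 carry 1
  0+0+1 = 1
  0+0 = 0
  0+1 = 1
  0+1 = 1
  1+1 = 0 carry 1
  0+0+1 = 1
  0+1 = 1
  0+0 = 0
  1+1 = 0 carry 1
  final carry 1

0b1001101101011111110000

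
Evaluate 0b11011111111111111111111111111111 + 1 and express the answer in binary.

The trailing 29 digits are 1 (max in base 2), so adding 1 cascades: they roll to 0 and the next digit up increments.

0b11100000000000000000000000000000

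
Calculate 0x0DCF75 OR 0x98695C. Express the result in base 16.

OR each hex digit independently (no carries):
  0|9=9, D|8=D, C|6=E, F|9=F, 7|5=7, 5|C=D

0x9DEF7D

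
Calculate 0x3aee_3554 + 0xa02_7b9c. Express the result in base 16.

Add column by column in base 16, right to left:
  4+c = 0 carry 1
  5+9+1 = f
  5+b = 0 carry 1
  3+7+1 = b
  e+2 = 0 carry 1
  e+0+1 = f
  a+a = 4 carry 1
  3+0+1 = 4

0x44f0b0f0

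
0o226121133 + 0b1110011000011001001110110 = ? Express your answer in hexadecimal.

0x424D4D1

0o226121133 = 0x258A25B in hexadecimal.
0b1110011000011001001110110 = 0x1CC3276 in hexadecimal.
Add column by column in base 16, right to left:
  B+6 = 1 carry 1
  5+7+1 = D
  2+2 = 4
  A+3 = D
  8+C = 4 carry 1
  5+C+1 = 2 carry 1
  2+1+1 = 4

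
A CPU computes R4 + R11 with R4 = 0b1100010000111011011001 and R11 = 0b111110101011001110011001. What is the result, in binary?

Add column by column in base 2, right to left:
  1+1 = 0 carry 1
  0+0+1 = 1
  0+0 = 0
  1+1 = 0 carry 1
  1+1+1 = 1 carry 1
  0+0+1 = 1
  1+0 = 1
  1+1 = 0 carry 1
  0+1+1 = 0 carry 1
  1+1+1 = 1 carry 1
  1+0+1 = 0 carry 1
  1+0+1 = 0 carry 1
  0+1+1 = 0 carry 1
  0+1+1 = 0 carry 1
  0+0+1 = 1
  0+1 = 1
  1+0 = 1
  0+1 = 1
  0+0 = 0
  0+1 = 1
  1+1 = 0 carry 1
  1+1+1 = 1 carry 1
  0+1+1 = 0 carry 1
  0+1+1 = 0 carry 1
  final carry 1

0b1001010111100001001110010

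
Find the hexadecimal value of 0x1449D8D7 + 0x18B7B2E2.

0x2D018BB9

Add column by column in base 16, right to left:
  7+2 = 9
  D+E = B carry 1
  8+2+1 = B
  D+B = 8 carry 1
  9+7+1 = 1 carry 1
  4+B+1 = 0 carry 1
  4+8+1 = D
  1+1 = 2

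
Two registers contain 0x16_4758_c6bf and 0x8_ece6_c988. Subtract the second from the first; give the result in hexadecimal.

0xd5a71fd37

Subtract column by column in base 16:
  f-8 → 7
  b-8 → 3
  6-9 → d (borrow)
  c-c-1 → f (borrow)
  8-6-1 → 1
  5-e → 7 (borrow)
  7-c-1 → a (borrow)
  4-e-1 → 5 (borrow)
  6-8-1 → d (borrow)
  1-0-1 → 0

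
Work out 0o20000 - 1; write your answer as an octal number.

The trailing 4 digits are 0, so subtracting 1 borrows through: they become 7 and the next digit up decrements.

0o17777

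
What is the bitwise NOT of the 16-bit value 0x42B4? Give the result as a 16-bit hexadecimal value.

Each hex digit d becomes F−d:
  4→B, 2→D, B→4, 4→B

0xBD4B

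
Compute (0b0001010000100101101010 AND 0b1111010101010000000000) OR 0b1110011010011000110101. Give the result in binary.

0b1111011010011000110101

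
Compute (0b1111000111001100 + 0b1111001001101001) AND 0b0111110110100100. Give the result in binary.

Add column by column in base 2, right to left:
  0+1 = 1
  0+0 = 0
  1+0 = 1
  1+1 = 0 carry 1
  0+0+1 = 1
  0+1 = 1
  1+1 = 0 carry 1
  1+0+1 = 0 carry 1
  1+0+1 = 0 carry 1
  0+1+1 = 0 carry 1
  0+0+1 = 1
  0+0 = 0
  1+1 = 0 carry 1
  1+1+1 = 1 carry 1
  1+1+1 = 1 carry 1
  1+1+1 = 1 carry 1
  final carry 1
Sum = 0b11110010000110101; now AND with 0b0111110110100100:
  11110010000110101
& 00111110110100100
= 00110010000100100

0b110010000100100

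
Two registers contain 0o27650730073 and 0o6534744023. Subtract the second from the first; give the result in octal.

Subtract column by column in base 8:
  3-3 → 0
  7-2 → 5
  0-0 → 0
  0-4 → 4 (borrow)
  3-4-1 → 6 (borrow)
  7-7-1 → 7 (borrow)
  0-4-1 → 3 (borrow)
  5-3-1 → 1
  6-5 → 1
  7-6 → 1
  2-0 → 2

0o21113764050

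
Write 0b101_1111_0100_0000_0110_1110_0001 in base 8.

0o575003341

Group the bits in threes: 101 111 101 000 000 011 011 100 001 → 575003341.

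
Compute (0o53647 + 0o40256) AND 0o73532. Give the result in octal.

0o10120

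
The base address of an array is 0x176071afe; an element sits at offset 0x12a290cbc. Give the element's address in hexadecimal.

Add column by column in base 16, right to left:
  e+c = a carry 1
  f+b+1 = b carry 1
  a+c+1 = 7 carry 1
  1+0+1 = 2
  7+9 = 0 carry 1
  0+2+1 = 3
  6+a = 0 carry 1
  7+2+1 = a
  1+1 = 2

0x2a03027ba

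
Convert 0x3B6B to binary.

Expand each hex digit to 4 bits: 3=0011 B=1011 6=0110 B=1011.

0b11101101101011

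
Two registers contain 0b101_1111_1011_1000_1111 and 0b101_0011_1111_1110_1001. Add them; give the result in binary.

0b10110011101101111000

Add column by column in base 2, right to left:
  1+1 = 0 carry 1
  1+0+1 = 0 carry 1
  1+0+1 = 0 carry 1
  1+1+1 = 1 carry 1
  0+0+1 = 1
  0+1 = 1
  0+1 = 1
  1+1 = 0 carry 1
  1+1+1 = 1 carry 1
  1+1+1 = 1 carry 1
  0+1+1 = 0 carry 1
  1+1+1 = 1 carry 1
  1+1+1 = 1 carry 1
  1+1+1 = 1 carry 1
  1+0+1 = 0 carry 1
  1+0+1 = 0 carry 1
  1+1+1 = 1 carry 1
  0+0+1 = 1
  1+1 = 0 carry 1
  final carry 1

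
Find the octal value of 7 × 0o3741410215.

Multiply each base-8 digit by 7, carrying:
  5×7 = 35 → write 3 carry 4
  1×7+4 = 11 → write 3 carry 1
  2×7+1 = 15 → write 7 carry 1
  0×7+1 = 1 → write 1
  1×7 = 7 → write 7
  4×7 = 28 → write 4 carry 3
  1×7+3 = 10 → write 2 carry 1
  4×7+1 = 29 → write 5 carry 3
  7×7+3 = 52 → write 4 carry 6
  3×7+6 = 27 → write 3 carry 3
  remaining carry: 3

0o33452471733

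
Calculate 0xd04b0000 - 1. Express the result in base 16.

The trailing 4 digits are 0, so subtracting 1 borrows through: they become F and the next digit up decrements.

0xd04affff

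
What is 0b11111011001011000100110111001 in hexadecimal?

Group the bits into nibbles: 0001 1111 0110 0101 1000 1001 1011 1001 → 1f6589b9.

0x1f6589b9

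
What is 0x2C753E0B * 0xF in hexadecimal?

Multiply each base-16 digit by 15, carrying:
  B×15 = 165 → write 5 carry 10
  0×15+10 = 10 → write A
  E×15 = 210 → write 2 carry 13
  3×15+13 = 58 → write A carry 3
  5×15+3 = 78 → write E carry 4
  7×15+4 = 109 → write D carry 6
  C×15+6 = 186 → write A carry 11
  2×15+11 = 41 → write 9 carry 2
  remaining carry: 2

0x29ADEA2A5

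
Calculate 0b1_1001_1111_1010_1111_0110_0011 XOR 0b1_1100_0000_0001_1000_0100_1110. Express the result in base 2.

XOR bit by bit (1 where the bits differ):
  1100111111010111101100011
^ 1110000000001100001001110
= 0010111111011011100101101

0b0010111111011011100101101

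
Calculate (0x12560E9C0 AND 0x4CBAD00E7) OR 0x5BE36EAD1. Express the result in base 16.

0x5BF36EAD1

0x12560E9C0 AND 0x4CBAD00E7 = 0x0012000C0.
Then OR with 0x5BE36EAD1.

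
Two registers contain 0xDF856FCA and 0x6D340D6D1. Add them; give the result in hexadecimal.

Add column by column in base 16, right to left:
  A+1 = B
  C+D = 9 carry 1
  F+6+1 = 6 carry 1
  6+D+1 = 4 carry 1
  5+0+1 = 6
  8+4 = C
  F+3 = 2 carry 1
  D+D+1 = B carry 1
  0+6+1 = 7

0x7B2C6469B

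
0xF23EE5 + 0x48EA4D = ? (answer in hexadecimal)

Add column by column in base 16, right to left:
  5+D = 2 carry 1
  E+4+1 = 3 carry 1
  E+A+1 = 9 carry 1
  3+E+1 = 2 carry 1
  2+8+1 = B
  F+4 = 3 carry 1
  final carry 1

0x13B2932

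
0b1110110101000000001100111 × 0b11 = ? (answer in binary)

Multiply each base-2 digit by 3, carrying:
  1×3 = 3 → write 1 carry 1
  1×3+1 = 4 → write 0 carry 2
  1×3+2 = 5 → write 1 carry 2
  0×3+2 = 2 → write 0 carry 1
  0×3+1 = 1 → write 1
  1×3 = 3 → write 1 carry 1
  1×3+1 = 4 → write 0 carry 2
  0×3+2 = 2 → write 0 carry 1
  0×3+1 = 1 → write 1
  0×3 = 0 → write 0
  0×3 = 0 → write 0
  0×3 = 0 → write 0
  0×3 = 0 → write 0
  0×3 = 0 → write 0
  0×3 = 0 → write 0
  1×3 = 3 → write 1 carry 1
  0×3+1 = 1 → write 1
  1×3 = 3 → write 1 carry 1
  0×3+1 = 1 → write 1
  1×3 = 3 → write 1 carry 1
  1×3+1 = 4 → write 0 carry 2
  0×3+2 = 2 → write 0 carry 1
  1×3+1 = 4 → write 0 carry 2
  1×3+2 = 5 → write 1 carry 2
  1×3+2 = 5 → write 1 carry 2
  remaining carry: 10

0b101100011111000000100110101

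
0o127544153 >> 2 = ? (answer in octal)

0o25731032

2 bits is not a whole number of base-8 digits; in binary: 1010111101100100001101011 >> 2 = 10101111011001000011010.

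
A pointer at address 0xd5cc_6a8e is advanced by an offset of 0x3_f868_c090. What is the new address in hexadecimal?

Add column by column in base 16, right to left:
  e+0 = e
  8+9 = 1 carry 1
  a+0+1 = b
  6+c = 2 carry 1
  c+8+1 = 5 carry 1
  c+6+1 = 3 carry 1
  5+8+1 = e
  d+f = c carry 1
  0+3+1 = 4

0x4ce352b1e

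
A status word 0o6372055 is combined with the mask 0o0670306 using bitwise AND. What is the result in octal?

AND each oct digit independently (no carries):
  6&0=0, 3&6=2, 7&7=7, 2&0=0, 0&3=0, 5&0=0, 5&6=4

0o0270004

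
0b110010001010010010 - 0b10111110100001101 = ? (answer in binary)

0b11010010110000101

Subtract column by column in base 2:
  0-1 → 1 (borrow)
  1-0-1 → 0
  0-1 → 1 (borrow)
  0-1-1 → 0 (borrow)
  1-0-1 → 0
  0-0 → 0
  0-0 → 0
  1-0 → 1
  0-1 → 1 (borrow)
  1-0-1 → 0
  0-1 → 1 (borrow)
  0-1-1 → 0 (borrow)
  0-1-1 → 0 (borrow)
  1-1-1 → 1 (borrow)
  0-1-1 → 0 (borrow)
  0-0-1 → 1 (borrow)
  1-1-1 → 1 (borrow)
  1-0-1 → 0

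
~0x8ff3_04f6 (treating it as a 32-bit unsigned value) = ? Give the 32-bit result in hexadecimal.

Each hex digit d becomes f−d:
  8→7, f→0, f→0, 3→c, 0→f, 4→b, f→0, 6→9

0x700cfb09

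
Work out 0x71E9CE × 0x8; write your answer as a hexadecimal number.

0x38F4E70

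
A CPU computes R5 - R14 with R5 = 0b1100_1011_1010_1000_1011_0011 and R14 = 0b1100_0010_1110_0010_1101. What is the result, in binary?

0b101111110111101010000110

Subtract column by column in base 2:
  1-1 → 0
  1-0 → 1
  0-1 → 1 (borrow)
  0-1-1 → 0 (borrow)
  1-0-1 → 0
  1-1 → 0
  0-0 → 0
  1-0 → 1
  0-0 → 0
  0-1 → 1 (borrow)
  0-1-1 → 0 (borrow)
  1-1-1 → 1 (borrow)
  0-0-1 → 1 (borrow)
  1-1-1 → 1 (borrow)
  0-0-1 → 1 (borrow)
  1-0-1 → 0
  1-0 → 1
  1-0 → 1
  0-1 → 1 (borrow)
  1-1-1 → 1 (borrow)
  0-0-1 → 1 (borrow)
  0-0-1 → 1 (borrow)
  1-0-1 → 0
  1-0 → 1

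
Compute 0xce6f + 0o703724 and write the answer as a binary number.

0b1000101011001000011

0xce6f = 0b1100111001101111 in binary.
0o703724 = 0b111000011111010100 in binary.
Add column by column in base 2, right to left:
  1+0 = 1
  1+0 = 1
  1+1 = 0 carry 1
  1+0+1 = 0 carry 1
  0+1+1 = 0 carry 1
  1+0+1 = 0 carry 1
  1+1+1 = 1 carry 1
  0+1+1 = 0 carry 1
  0+1+1 = 0 carry 1
  1+1+1 = 1 carry 1
  1+1+1 = 1 carry 1
  1+0+1 = 0 carry 1
  0+0+1 = 1
  0+0 = 0
  1+0 = 1
  1+1 = 0 carry 1
  0+1+1 = 0 carry 1
  0+1+1 = 0 carry 1
  final carry 1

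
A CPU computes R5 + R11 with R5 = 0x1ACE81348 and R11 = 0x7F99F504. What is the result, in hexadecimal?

0x22C82084C

Add column by column in base 16, right to left:
  8+4 = C
  4+0 = 4
  3+5 = 8
  1+F = 0 carry 1
  8+9+1 = 2 carry 1
  E+9+1 = 8 carry 1
  C+F+1 = C carry 1
  A+7+1 = 2 carry 1
  1+0+1 = 2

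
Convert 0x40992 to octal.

0o1004622

Expand each hex digit to 4 bits: 4=0100 0=0000 9=1001 9=1001 2=0010.
Group the bits in threes: 001 000 000 100 110 010 010 → 1004622.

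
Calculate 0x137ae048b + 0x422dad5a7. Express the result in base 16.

Add column by column in base 16, right to left:
  b+7 = 2 carry 1
  8+a+1 = 3 carry 1
  4+5+1 = a
  0+d = d
  e+a = 8 carry 1
  a+d+1 = 8 carry 1
  7+2+1 = a
  3+2 = 5
  1+4 = 5

0x55a88da32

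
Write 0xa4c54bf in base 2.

Expand each hex digit to 4 bits: a=1010 4=0100 c=1100 5=0101 4=0100 b=1011 f=1111.

0b1010010011000101010010111111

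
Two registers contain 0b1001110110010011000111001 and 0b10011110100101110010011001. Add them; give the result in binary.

0b11101101011000001011010010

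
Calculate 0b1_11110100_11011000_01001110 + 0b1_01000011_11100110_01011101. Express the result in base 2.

0b11001110001011111010101011

Add column by column in base 2, right to left:
  0+1 = 1
  1+0 = 1
  1+1 = 0 carry 1
  1+1+1 = 1 carry 1
  0+1+1 = 0 carry 1
  0+0+1 = 1
  1+1 = 0 carry 1
  0+0+1 = 1
  0+0 = 0
  0+1 = 1
  0+1 = 1
  1+0 = 1
  1+0 = 1
  0+1 = 1
  1+1 = 0 carry 1
  1+1+1 = 1 carry 1
  0+1+1 = 0 carry 1
  0+1+1 = 0 carry 1
  1+0+1 = 0 carry 1
  0+0+1 = 1
  1+0 = 1
  1+0 = 1
  1+1 = 0 carry 1
  1+0+1 = 0 carry 1
  1+1+1 = 1 carry 1
  final carry 1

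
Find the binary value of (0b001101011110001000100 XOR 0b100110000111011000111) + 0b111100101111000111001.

First 0b001101011110001000100 XOR 0b100110000111011000111 = 0b101011011001010000011.
Add column by column in base 2, right to left:
  1+1 = 0 carry 1
  1+0+1 = 0 carry 1
  0+0+1 = 1
  0+1 = 1
  0+1 = 1
  0+1 = 1
  0+0 = 0
  1+0 = 1
  0+0 = 0
  1+1 = 0 carry 1
  0+1+1 = 0 carry 1
  0+1+1 = 0 carry 1
  1+1+1 = 1 carry 1
  1+0+1 = 0 carry 1
  0+1+1 = 0 carry 1
  1+0+1 = 0 carry 1
  1+0+1 = 0 carry 1
  0+1+1 = 0 carry 1
  1+1+1 = 1 carry 1
  0+1+1 = 0 carry 1
  1+1+1 = 1 carry 1
  final carry 1

0b1101000001000010111100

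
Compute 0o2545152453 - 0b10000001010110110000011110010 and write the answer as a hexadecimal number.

0x5697439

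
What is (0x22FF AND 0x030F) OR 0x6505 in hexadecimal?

0x670F

0x22FF AND 0x030F = 0x020F.
Then OR with 0x6505.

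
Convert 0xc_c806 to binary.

Expand each hex digit to 4 bits: c=1100 c=1100 8=1000 0=0000 6=0110.

0b11001100100000000110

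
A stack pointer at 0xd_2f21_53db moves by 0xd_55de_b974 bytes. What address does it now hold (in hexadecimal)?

0x1a85000d4f

Add column by column in base 16, right to left:
  b+4 = f
  d+7 = 4 carry 1
  3+9+1 = d
  5+b = 0 carry 1
  1+e+1 = 0 carry 1
  2+d+1 = 0 carry 1
  f+5+1 = 5 carry 1
  2+5+1 = 8
  d+d = a carry 1
  final carry 1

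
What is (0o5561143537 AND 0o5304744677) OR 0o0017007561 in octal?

0o5117147577

0o5561143537 AND 0o5304744677 = 0o5100140437.
Then OR with 0o0017007561.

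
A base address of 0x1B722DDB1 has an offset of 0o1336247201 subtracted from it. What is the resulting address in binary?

0b110101011101010011000111100110000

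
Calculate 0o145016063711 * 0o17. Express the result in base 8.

0o2753323412307

Multiply each base-8 digit by 15, carrying:
  1×15 = 15 → write 7 carry 1
  1×15+1 = 16 → write 0 carry 2
  7×15+2 = 107 → write 3 carry 13
  3×15+13 = 58 → write 2 carry 7
  6×15+7 = 97 → write 1 carry 12
  0×15+12 = 12 → write 4 carry 1
  6×15+1 = 91 → write 3 carry 11
  1×15+11 = 26 → write 2 carry 3
  0×15+3 = 3 → write 3
  5×15 = 75 → write 3 carry 9
  4×15+9 = 69 → write 5 carry 8
  1×15+8 = 23 → write 7 carry 2
  remaining carry: 2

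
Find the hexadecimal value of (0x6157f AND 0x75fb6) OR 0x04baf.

0x65fbf

0x6157f AND 0x75fb6 = 0x61536.
Then OR with 0x04baf.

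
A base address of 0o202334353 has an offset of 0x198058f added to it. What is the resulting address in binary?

0o202334353 = 0b10000010011011100011101011 in binary.
0x198058f = 0b1100110000000010110001111 in binary.
Add column by column in base 2, right to left:
  1+1 = 0 carry 1
  1+1+1 = 1 carry 1
  0+1+1 = 0 carry 1
  1+1+1 = 1 carry 1
  0+0+1 = 1
  1+0 = 1
  1+0 = 1
  1+1 = 0 carry 1
  0+1+1 = 0 carry 1
  0+0+1 = 1
  0+1 = 1
  1+0 = 1
  1+0 = 1
  1+0 = 1
  0+0 = 0
  1+0 = 1
  1+0 = 1
  0+0 = 0
  0+0 = 0
  1+1 = 0 carry 1
  0+1+1 = 0 carry 1
  0+0+1 = 1
  0+0 = 0
  0+1 = 1
  0+1 = 1
  1+0 = 1

0b11101000011011111001111010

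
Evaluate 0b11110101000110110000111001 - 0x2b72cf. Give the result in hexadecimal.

0b11110101000110110000111001 = 0x3d46c39 in hexadecimal.
Subtract column by column in base 16:
  9-f → a (borrow)
  3-c-1 → 6 (borrow)
  c-2-1 → 9
  6-7 → f (borrow)
  4-b-1 → 8 (borrow)
  d-2-1 → a
  3-0 → 3

0x3a8f96a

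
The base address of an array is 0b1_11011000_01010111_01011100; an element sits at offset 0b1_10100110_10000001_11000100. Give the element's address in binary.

0b11011111101101100100100000

Add column by column in base 2, right to left:
  0+0 = 0
  0+0 = 0
  1+1 = 0 carry 1
  1+0+1 = 0 carry 1
  1+0+1 = 0 carry 1
  0+0+1 = 1
  1+1 = 0 carry 1
  0+1+1 = 0 carry 1
  1+1+1 = 1 carry 1
  1+0+1 = 0 carry 1
  1+0+1 = 0 carry 1
  0+0+1 = 1
  1+0 = 1
  0+0 = 0
  1+0 = 1
  0+1 = 1
  0+0 = 0
  0+1 = 1
  0+1 = 1
  1+0 = 1
  1+0 = 1
  0+1 = 1
  1+0 = 1
  1+1 = 0 carry 1
  1+1+1 = 1 carry 1
  final carry 1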